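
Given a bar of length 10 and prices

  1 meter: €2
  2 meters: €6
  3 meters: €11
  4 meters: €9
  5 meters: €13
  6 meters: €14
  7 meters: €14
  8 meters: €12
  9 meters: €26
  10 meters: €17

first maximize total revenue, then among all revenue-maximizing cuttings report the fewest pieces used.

4

Build r[k] bottom-up: r[k] = max over allowed piece i of (p[i] + r[k−i]).
r[1] = 2
r[2] = max(2+2, 6+0) = 6
r[3] = max(2+6, 6+2, 11+0) = 11
r[4] = max(2+11, 6+6, 11+2, 9+0) = 13
r[5] = max(2+13, 6+11, 11+6, 9+2, 13+0) = 17
r[6] = max(2+17, 6+13, 11+11, 9+6, 13+2, 14+0) = 22
r[7] = max(2+22, 6+17, 11+13, …, 14+2, 14+0) = 24
r[8] = max(2+24, 6+22, 11+17, …, 14+2, 12+0) = 28
r[9] = max(2+28, 6+24, 11+22, …, 12+2, 26+0) = 33
r[10] = max(2+33, 6+28, 11+24, …, 26+2, 17+0) = 35
Maximum revenue is €35.
Now minimize piece count subject to staying optimal: for each k, pieces[k] = 1 + min over i with p[i]+r[k−i]=r[k] of pieces[k−i].
pieces[7] = 3
pieces[8] = 3
pieces[9] = 3
pieces[10] = 4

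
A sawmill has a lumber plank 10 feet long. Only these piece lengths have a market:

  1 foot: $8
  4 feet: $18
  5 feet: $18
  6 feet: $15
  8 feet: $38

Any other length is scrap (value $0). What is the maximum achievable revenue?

Consider every possible first cut. best[k] is the best of p[i]+best[k−i] over all sellable i≤k.
best[1] = 8
best[2] = 16  (first piece 1, then best[1]=8)
best[3] = 24  (first piece 1, then best[2]=16)
best[4] = 32  (first piece 1, then best[3]=24)
best[5] = 40  (first piece 1, then best[4]=32)
best[6] = 48  (first piece 1, then best[5]=40)
best[7] = 56  (first piece 1, then best[6]=48)
best[8] = 64  (first piece 1, then best[7]=56)
best[9] = 72  (first piece 1, then best[8]=64)
best[10] = 80  (first piece 1, then best[9]=72)
One optimal cutting: 1 + 1 + 1 + 1 + 1 + 1 + 1 + 1 + 1 + 1 → $80.

80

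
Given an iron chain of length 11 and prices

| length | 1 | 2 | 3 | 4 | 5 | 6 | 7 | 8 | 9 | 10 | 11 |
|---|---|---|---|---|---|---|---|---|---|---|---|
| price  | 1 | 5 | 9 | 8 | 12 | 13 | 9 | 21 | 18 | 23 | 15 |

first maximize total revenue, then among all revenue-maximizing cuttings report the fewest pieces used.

Consider every possible first cut. r[k] is the best of p[i]+r[k−i] over all sellable i≤k.
r[1] = 1
r[2] = 5
r[3] = 9
r[4] = 10  (first piece 1, then r[3]=9)
r[5] = 14  (first piece 2, then r[3]=9)
r[6] = 18  (first piece 3, then r[3]=9)
r[7] = 19  (first piece 1, then r[6]=18)
r[8] = 23  (first piece 2, then r[6]=18)
r[9] = 27  (first piece 3, then r[6]=18)
r[10] = 28  (first piece 1, then r[9]=27)
r[11] = 32  (first piece 2, then r[9]=27)
Maximum revenue is $32.
Now minimize piece count subject to staying optimal: for each k, pieces[k] = 1 + min over i with p[i]+r[k−i]=r[k] of pieces[k−i].
pieces[8] = 3
pieces[9] = 3
pieces[10] = 4
pieces[11] = 4

4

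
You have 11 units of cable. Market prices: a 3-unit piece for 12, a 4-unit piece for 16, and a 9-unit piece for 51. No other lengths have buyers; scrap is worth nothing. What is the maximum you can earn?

51

Build r[k] bottom-up: r[k] = max over allowed piece i of (p[i] + r[k−i]).
r[1] = 0
r[2] = 0
r[3] = 12
r[4] = max(12+0, 16+0) = 16
r[5] = max(12+0, 16+0) = 16
r[6] = max(12+12, 16+0) = 24
r[7] = max(12+16, 16+12) = 28
r[8] = max(12+16, 16+16) = 32
r[9] = max(12+24, 16+16, 51+0) = 51
r[10] = max(12+28, 16+24, 51+0) = 51
r[11] = max(12+32, 16+28, 51+0) = 51
One optimal cutting: pieces 9 with 2 units of scrap → 51.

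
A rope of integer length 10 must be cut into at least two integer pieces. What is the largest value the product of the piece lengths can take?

Define P[k] = max over 1≤i<k of i · max(k−i, P[k−i]); the inner max lets the remainder stay uncut if that's better.
P[2] = 1×max(1,0) = 1×1 = 1
P[3] = max(1×2, 2×1) = 2
P[4] = max(1×3, 2×2, 3×1) = 4
P[5] = max(1×4, 2×3, 3×2, 4×1) = 6
P[6] = max(1×6, 2×4, 3×3, 4×2, 5×1) = 9
P[7] = max(1×9, 2×6, 3×4, 4×3, 5×2, 6×1) = 12
P[8] = max(1×12, 2×9, 3×6, …, 6×2, 7×1) = 18
P[9] = max(1×18, 2×12, 3×9, …, 7×2, 8×1) = 27
P[10] = max(1×27, 2×18, 3×12, …, 8×2, 9×1) = 36
One optimal split: 3 + 3 + 2 + 2; product 3×3×2×2 = 36.

36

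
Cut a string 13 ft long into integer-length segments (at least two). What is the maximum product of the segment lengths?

108

Define g[k] = max over 1≤i<k of i · max(k−i, g[k−i]); the inner max lets the remainder stay uncut if that's better.
g[2] = 1×max(1,0) = 1×1 = 1
g[3] = 1×max(2,1) = 1×2 = 2
g[4] = 2×max(2,1) = 2×2 = 4
g[5] = 2×max(3,2) = 2×3 = 6
g[6] = 3×max(3,2) = 3×3 = 9
g[7] = 2×max(5,6) = 2×6 = 12
g[8] = 2×max(6,9) = 2×9 = 18
g[9] = 3×max(6,9) = 3×9 = 27
g[10] = 2×max(8,18) = 2×18 = 36
g[11] = 2×max(9,27) = 2×27 = 54
g[12] = 3×max(9,27) = 3×27 = 81
g[13] = 2×max(11,54) = 2×54 = 108
One optimal split: 3 + 3 + 3 + 2 + 2; product 3×3×3×2×2 = 108.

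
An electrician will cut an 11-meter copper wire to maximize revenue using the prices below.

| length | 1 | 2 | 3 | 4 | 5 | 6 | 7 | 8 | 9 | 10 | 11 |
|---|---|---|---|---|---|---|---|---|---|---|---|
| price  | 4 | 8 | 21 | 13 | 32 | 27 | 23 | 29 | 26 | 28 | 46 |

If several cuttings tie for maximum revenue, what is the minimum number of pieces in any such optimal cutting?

Build r[k] bottom-up: r[k] = max over allowed piece i of (p[i] + r[k−i]).
r[1] = 4
r[2] = 8  (first piece 1, then r[1]=4)
r[3] = 21
r[4] = 25  (first piece 1, then r[3]=21)
r[5] = 32
r[6] = 42  (first piece 3, then r[3]=21)
r[7] = 46  (first piece 1, then r[6]=42)
r[8] = 53  (first piece 3, then r[5]=32)
r[9] = 63  (first piece 3, then r[6]=42)
r[10] = 67  (first piece 1, then r[9]=63)
r[11] = 74  (first piece 3, then r[8]=53)
Maximum revenue is €74.
Now minimize piece count subject to staying optimal: for each k, pieces[k] = 1 + min over i with p[i]+r[k−i]=r[k] of pieces[k−i].
pieces[8] = 2
pieces[9] = 3
pieces[10] = 4
pieces[11] = 3

3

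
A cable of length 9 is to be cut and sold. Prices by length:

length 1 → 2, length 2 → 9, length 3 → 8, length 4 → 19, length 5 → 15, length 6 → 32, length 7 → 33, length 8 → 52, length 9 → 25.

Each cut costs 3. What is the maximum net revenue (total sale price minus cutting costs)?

51

Build net[k] bottom-up: net[k] = max over allowed piece i of (p[i] + net[k−i]) − 3 per cut.
net[1] = 2
net[2] = max(2+2-3, 9+0) = 9
net[3] = max(2+9-3, 9+2-3, 8+0) = 8
net[4] = max(2+8-3, 9+9-3, 8+2-3, 19+0) = 19
net[5] = max(2+19-3, 9+8-3, 8+9-3, 19+2-3, 15+0) = 18
net[6] = max(2+18-3, 9+19-3, 8+8-3, 19+9-3, 15+2-3, 32+0) = 32
net[7] = max(2+32-3, 9+18-3, 8+19-3, …, 32+2-3, 33+0) = 33
net[8] = max(2+33-3, 9+32-3, 8+18-3, …, 33+2-3, 52+0) = 52
net[9] = max(2+52-3, 9+33-3, 8+32-3, …, 52+2-3, 25+0) = 51
One optimal plan: pieces 8 + 1 (1 cut) → 54 − 3 = 51.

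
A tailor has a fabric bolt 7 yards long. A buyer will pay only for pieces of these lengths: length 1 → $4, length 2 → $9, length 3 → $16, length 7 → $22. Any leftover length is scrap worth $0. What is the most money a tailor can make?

36

Let f[k] be the best obtainable value from length k. For each k, try every first piece i and keep the best of price[i] + f[k−i].
f[1] = 4
f[2] = 9
f[3] = 16
f[4] = 20  (first piece 1, then f[3]=16)
f[5] = 25  (first piece 2, then f[3]=16)
f[6] = 32  (first piece 3, then f[3]=16)
f[7] = 36  (first piece 1, then f[6]=32)
One optimal cutting: 3 + 3 + 1 → $36.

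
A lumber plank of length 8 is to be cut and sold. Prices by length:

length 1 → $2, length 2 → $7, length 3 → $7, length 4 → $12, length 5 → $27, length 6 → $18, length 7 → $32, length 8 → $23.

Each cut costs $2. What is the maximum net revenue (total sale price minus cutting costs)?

Let v[k] be the best obtainable value from length k. For each k, try every first piece i and keep the best of price[i] + v[k−i] minus the 2 cut fee when i<k.
v[1] = 2
v[2] = 7
v[3] = 7  (first piece 1, then v[2]=7)
v[4] = 12  (first piece 2, then v[2]=7)
v[5] = 27
v[6] = 27  (first piece 1, then v[5]=27)
v[7] = 32  (first piece 2, then v[5]=27)
v[8] = 32  (first piece 1, then v[7]=32)
One optimal plan: pieces 5 + 2 + 1 (2 cuts) → $36 − $4 = $32.

32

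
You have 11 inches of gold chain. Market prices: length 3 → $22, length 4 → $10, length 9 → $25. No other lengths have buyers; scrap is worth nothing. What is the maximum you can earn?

Let best[k] be the best obtainable value from length k. For each k, try every first piece i and keep the best of price[i] + best[k−i].
best[1] = 0
best[2] = 0
best[3] = 22
best[4] = max(22+0, 10+0) = 22
best[5] = max(22+0, 10+0) = 22
best[6] = max(22+22, 10+0) = 44
best[7] = max(22+22, 10+22) = 44
best[8] = max(22+22, 10+22) = 44
best[9] = max(22+44, 10+22, 25+0) = 66
best[10] = max(22+44, 10+44, 25+0) = 66
best[11] = max(22+44, 10+44, 25+0) = 66
One optimal cutting: pieces 3 + 3 + 3 with 2 inches of scrap → $66.

66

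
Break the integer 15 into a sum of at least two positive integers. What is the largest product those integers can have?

243

Let P[k] be the best product for length k (with at least one cut). For each first piece i, the rest contributes max(k−i, P[k−i]).
Small cases: P[2]=1, P[3]=2, P[4]=4, P[5]=6, P[6]=9, P[7]=12, P[8]=18, P[9]=27, P[10]=36.
P[11] = max(1·36, 2·27, 3·18, …, 9·2, 10·1) = 54
P[12] = max(1·54, 2·36, 3·27, …, 10·2, 11·1) = 81
P[13] = max(1·81, 2·54, 3·36, …, 11·2, 12·1) = 108
P[14] = max(1·108, 2·81, 3·54, …, 12·2, 13·1) = 162
P[15] = max(1·162, 2·108, 3·81, …, 13·2, 14·1) = 243
One optimal split: 3 + 3 + 3 + 3 + 3; product 3·3·3·3·3 = 243.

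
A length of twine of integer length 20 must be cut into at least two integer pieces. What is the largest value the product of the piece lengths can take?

Fill f[k] for k=2..20: at each k try every first piece i and multiply by the better of (k−i) uncut or f[k−i].
Small cases: f[2]=1, f[3]=2, f[4]=4, f[5]=6, f[6]=9, f[7]=12, f[8]=18, f[9]=27, f[10]=36, f[11]=54, f[12]=81, f[13]=108, f[14]=162.
f[15] = 3·max(12,81) = 3·81 = 243
f[16] = 2·max(14,162) = 2·162 = 324
f[17] = 2·max(15,243) = 2·243 = 486
f[18] = 3·max(15,243) = 3·243 = 729
f[19] = 2·max(17,486) = 2·486 = 972
f[20] = 2·max(18,729) = 2·729 = 1458
One optimal split: 3 + 3 + 3 + 3 + 3 + 3 + 2; product 3·3·3·3·3·3·2 = 1458.

1458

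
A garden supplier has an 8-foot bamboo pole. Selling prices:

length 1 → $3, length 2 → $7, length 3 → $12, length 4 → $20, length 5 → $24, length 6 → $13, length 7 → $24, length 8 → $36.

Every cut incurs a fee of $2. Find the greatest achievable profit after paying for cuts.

Consider every possible first cut. v[k] is the best of p[i]+v[k−i] over all sellable i≤k, charging 2 whenever i<k.
v[1] = 3
v[2] = 7
v[3] = 12
v[4] = 20
v[5] = 24
v[6] = 25  (first piece 1, then v[5]=24)
v[7] = 30  (first piece 3, then v[4]=20)
v[8] = 38  (first piece 4, then v[4]=20)
One optimal plan: pieces 4 + 4 (1 cut) → $40 − $2 = $38.

38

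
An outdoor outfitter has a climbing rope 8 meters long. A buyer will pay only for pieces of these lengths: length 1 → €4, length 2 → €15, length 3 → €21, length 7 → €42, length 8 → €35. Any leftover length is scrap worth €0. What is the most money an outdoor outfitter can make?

60

Build best[k] bottom-up: best[k] = max over allowed piece i of (p[i] + best[k−i]).
best[1] = 4
best[2] = 15
best[3] = 21
best[4] = 30  (first piece 2, then best[2]=15)
best[5] = 36  (first piece 2, then best[3]=21)
best[6] = 45  (first piece 2, then best[4]=30)
best[7] = 51  (first piece 2, then best[5]=36)
best[8] = 60  (first piece 2, then best[6]=45)
One optimal cutting: 2 + 2 + 2 + 2 → €60.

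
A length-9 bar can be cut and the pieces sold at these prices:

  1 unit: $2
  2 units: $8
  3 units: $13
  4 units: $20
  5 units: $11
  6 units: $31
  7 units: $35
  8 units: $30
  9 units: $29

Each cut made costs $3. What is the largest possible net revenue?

Consider every possible first cut. net[k] is the best of p[i]+net[k−i] over all sellable i≤k, charging 3 whenever i<k.
net[1] = 2
net[2] = max(2+2-3, 8+0) = 8
net[3] = max(2+8-3, 8+2-3, 13+0) = 13
net[4] = max(2+13-3, 8+8-3, 13+2-3, 20+0) = 20
net[5] = max(2+20-3, 8+13-3, 13+8-3, 20+2-3, 11+0) = 19
net[6] = max(2+19-3, 8+20-3, 13+13-3, 20+8-3, 11+2-3, 31+0) = 31
net[7] = max(2+31-3, 8+19-3, 13+20-3, …, 31+2-3, 35+0) = 35
net[8] = max(2+35-3, 8+31-3, 13+19-3, …, 35+2-3, 30+0) = 37
net[9] = max(2+37-3, 8+35-3, 13+31-3, …, 30+2-3, 29+0) = 41
One optimal plan: pieces 6 + 3 (1 cut) → $44 − $3 = $41.

41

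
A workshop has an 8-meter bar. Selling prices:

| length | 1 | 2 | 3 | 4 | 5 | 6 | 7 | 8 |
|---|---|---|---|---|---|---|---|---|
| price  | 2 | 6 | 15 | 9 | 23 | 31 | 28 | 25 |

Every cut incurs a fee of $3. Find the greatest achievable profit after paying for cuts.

35

Build r[k] bottom-up: r[k] = max over allowed piece i of (p[i] + r[k−i]) − 3 per cut.
r[1] = 2
r[2] = max(2+2-3, 6+0) = 6
r[3] = max(2+6-3, 6+2-3, 15+0) = 15
r[4] = max(2+15-3, 6+6-3, 15+2-3, 9+0) = 14
r[5] = max(2+14-3, 6+15-3, 15+6-3, 9+2-3, 23+0) = 23
r[6] = max(2+23-3, 6+14-3, 15+15-3, 9+6-3, 23+2-3, 31+0) = 31
r[7] = max(2+31-3, 6+23-3, 15+14-3, …, 31+2-3, 28+0) = 30
r[8] = max(2+30-3, 6+31-3, 15+23-3, …, 28+2-3, 25+0) = 35
One optimal plan: pieces 5 + 3 (1 cut) → $38 − $3 = $35.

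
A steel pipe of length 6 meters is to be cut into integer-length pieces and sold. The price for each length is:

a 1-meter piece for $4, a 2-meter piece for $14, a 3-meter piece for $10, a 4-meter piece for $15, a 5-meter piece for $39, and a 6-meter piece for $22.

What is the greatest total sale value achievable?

43

Let best[k] be the best obtainable value from length k. For each k, try every first piece i and keep the best of price[i] + best[k−i].
best[1] = 4
best[2] = max(4+4, 14+0) = 14
best[3] = max(4+14, 14+4, 10+0) = 18
best[4] = max(4+18, 14+14, 10+4, 15+0) = 28
best[5] = max(4+28, 14+18, 10+14, 15+4, 39+0) = 39
best[6] = max(4+39, 14+28, 10+18, 15+14, 39+4, 22+0) = 43
One optimal cutting: 5 + 1 → $39 + $4 = $43.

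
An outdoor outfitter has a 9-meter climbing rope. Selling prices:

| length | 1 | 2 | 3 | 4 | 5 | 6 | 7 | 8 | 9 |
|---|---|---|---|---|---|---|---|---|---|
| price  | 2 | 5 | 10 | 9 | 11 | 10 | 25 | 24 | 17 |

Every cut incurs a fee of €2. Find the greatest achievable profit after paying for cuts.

Consider every possible first cut. r[k] is the best of p[i]+r[k−i] over all sellable i≤k, charging 2 whenever i<k.
r[1] = 2
r[2] = max(2+2-2, 5+0) = 5
r[3] = max(2+5-2, 5+2-2, 10+0) = 10
r[4] = max(2+10-2, 5+5-2, 10+2-2, 9+0) = 10
r[5] = max(2+10-2, 5+10-2, 10+5-2, 9+2-2, 11+0) = 13
r[6] = max(2+13-2, 5+10-2, 10+10-2, 9+5-2, 11+2-2, 10+0) = 18
r[7] = max(2+18-2, 5+13-2, 10+10-2, …, 10+2-2, 25+0) = 25
r[8] = max(2+25-2, 5+18-2, 10+13-2, …, 25+2-2, 24+0) = 25
r[9] = max(2+25-2, 5+25-2, 10+18-2, …, 24+2-2, 17+0) = 28
One optimal plan: pieces 7 + 2 (1 cut) → €30 − €2 = €28.

28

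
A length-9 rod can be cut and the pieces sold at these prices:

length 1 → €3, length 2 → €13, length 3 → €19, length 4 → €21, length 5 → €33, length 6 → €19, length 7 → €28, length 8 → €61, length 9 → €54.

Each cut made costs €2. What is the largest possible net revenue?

62

Let net[k] be the best obtainable value from length k. For each k, try every first piece i and keep the best of price[i] + net[k−i] minus the 2 cut fee when i<k.
net[1] = 3
net[2] = 13
net[3] = 19
net[4] = 24  (first piece 2, then net[2]=13)
net[5] = 33
net[6] = 36  (first piece 3, then net[3]=19)
net[7] = 44  (first piece 2, then net[5]=33)
net[8] = 61
net[9] = 62  (first piece 1, then net[8]=61)
One optimal plan: pieces 8 + 1 (1 cut) → €64 − €2 = €62.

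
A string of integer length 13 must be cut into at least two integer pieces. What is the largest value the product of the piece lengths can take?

Let m[k] be the best product for length k (with at least one cut). For each first piece i, the rest contributes max(k−i, m[k−i]).
m[2] = 1×max(1,0) = 1×1 = 1
m[3] = max(1×2, 2×1) = 2
m[4] = max(1×3, 2×2, 3×1) = 4
m[5] = max(1×4, 2×3, 3×2, 4×1) = 6
m[6] = max(1×6, 2×4, 3×3, 4×2, 5×1) = 9
m[7] = max(1×9, 2×6, 3×4, 4×3, 5×2, 6×1) = 12
m[8] = max(1×12, 2×9, 3×6, …, 6×2, 7×1) = 18
m[9] = max(1×18, 2×12, 3×9, …, 7×2, 8×1) = 27
m[10] = max(1×27, 2×18, 3×12, …, 8×2, 9×1) = 36
m[11] = max(1×36, 2×27, 3×18, …, 9×2, 10×1) = 54
m[12] = max(1×54, 2×36, 3×27, …, 10×2, 11×1) = 81
m[13] = max(1×81, 2×54, 3×36, …, 11×2, 12×1) = 108
One optimal split: 3 + 3 + 3 + 2 + 2; product 3×3×3×2×2 = 108.

108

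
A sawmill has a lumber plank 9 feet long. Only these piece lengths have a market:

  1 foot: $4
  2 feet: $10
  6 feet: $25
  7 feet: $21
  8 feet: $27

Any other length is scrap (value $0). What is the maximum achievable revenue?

44

Build r[k] bottom-up: r[k] = max over allowed piece i of (p[i] + r[k−i]).
r[1] = 4
r[2] = max(4+4, 10+0) = 10
r[3] = max(4+10, 10+4) = 14
r[4] = max(4+14, 10+10) = 20
r[5] = max(4+20, 10+14) = 24
r[6] = max(4+24, 10+20, 25+0) = 30
r[7] = max(4+30, 10+24, 25+4, 21+0) = 34
r[8] = max(4+34, 10+30, 25+10, 21+4, 27+0) = 40
r[9] = max(4+40, 10+34, 25+14, 21+10, 27+4) = 44
One optimal cutting: 2 + 2 + 2 + 2 + 1 → $44.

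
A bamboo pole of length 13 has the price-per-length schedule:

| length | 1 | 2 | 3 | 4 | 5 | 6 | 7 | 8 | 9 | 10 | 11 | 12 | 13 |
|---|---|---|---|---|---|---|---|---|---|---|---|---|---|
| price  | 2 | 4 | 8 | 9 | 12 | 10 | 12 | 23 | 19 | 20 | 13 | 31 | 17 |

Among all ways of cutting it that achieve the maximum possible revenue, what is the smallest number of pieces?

Consider every possible first cut. r[k] is the best of p[i]+r[k−i] over all sellable i≤k.
r[1] = 2
r[2] = 4  (first piece 1, then r[1]=2)
r[3] = 8
r[4] = 10  (first piece 1, then r[3]=8)
r[5] = 12  (first piece 1, then r[4]=10)
r[6] = 16  (first piece 3, then r[3]=8)
r[7] = 18  (first piece 1, then r[6]=16)
r[8] = 23
r[9] = 25  (first piece 1, then r[8]=23)
r[10] = 27  (first piece 1, then r[9]=25)
r[11] = 31  (first piece 3, then r[8]=23)
r[12] = 33  (first piece 1, then r[11]=31)
r[13] = 35  (first piece 1, then r[12]=33)
Maximum revenue is $35.
Now minimize piece count subject to staying optimal: for each k, pieces[k] = 1 + min over i with p[i]+r[k−i]=r[k] of pieces[k−i].
pieces[10] = 2
pieces[11] = 2
pieces[12] = 3
pieces[13] = 2

2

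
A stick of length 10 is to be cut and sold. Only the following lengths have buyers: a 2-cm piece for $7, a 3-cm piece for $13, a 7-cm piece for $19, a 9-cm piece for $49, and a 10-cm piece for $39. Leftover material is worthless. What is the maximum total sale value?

49

Build r[k] bottom-up: r[k] = max over allowed piece i of (p[i] + r[k−i]).
r[1] = 0
r[2] = 7
r[3] = max(7+0, 13+0) = 13
r[4] = max(7+7, 13+0) = 14
r[5] = max(7+13, 13+7) = 20
r[6] = max(7+14, 13+13) = 26
r[7] = max(7+20, 13+14, 19+0) = 27
r[8] = max(7+26, 13+20, 19+0) = 33
r[9] = max(7+27, 13+26, 19+7, 49+0) = 49
r[10] = max(7+33, 13+27, 19+13, 49+0, 39+0) = 49
One optimal cutting: pieces 9 with 1 cm of scrap → $49.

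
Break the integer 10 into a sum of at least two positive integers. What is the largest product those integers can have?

36

Fill m[k] for k=2..10: at each k try every first piece i and multiply by the better of (k−i) uncut or m[k−i].
m[2] = 1*max(1,0) = 1*1 = 1
m[3] = 1*max(2,1) = 1*2 = 2
m[4] = 2*max(2,1) = 2*2 = 4
m[5] = 2*max(3,2) = 2*3 = 6
m[6] = 3*max(3,2) = 3*3 = 9
m[7] = 2*max(5,6) = 2*6 = 12
m[8] = 2*max(6,9) = 2*9 = 18
m[9] = 3*max(6,9) = 3*9 = 27
m[10] = 2*max(8,18) = 2*18 = 36
One optimal split: 3 + 3 + 2 + 2; product 3*3*2*2 = 36.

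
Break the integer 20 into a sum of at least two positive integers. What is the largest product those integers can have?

1458

Let f[k] be the best product for length k (with at least one cut). For each first piece i, the rest contributes max(k−i, f[k−i]).
Small cases: f[2]=1, f[3]=2, f[4]=4, f[5]=6, f[6]=9, f[7]=12, f[8]=18, f[9]=27, f[10]=36, f[11]=54, f[12]=81, f[13]=108, f[14]=162, f[15]=243.
f[16] = max(1×243, 2×162, 3×108, …, 14×2, 15×1) = 324
f[17] = max(1×324, 2×243, 3×162, …, 15×2, 16×1) = 486
f[18] = max(1×486, 2×324, 3×243, …, 16×2, 17×1) = 729
f[19] = max(1×729, 2×486, 3×324, …, 17×2, 18×1) = 972
f[20] = max(1×972, 2×729, 3×486, …, 18×2, 19×1) = 1458
One optimal split: 3 + 3 + 3 + 3 + 3 + 3 + 2; product 3×3×3×3×3×3×2 = 1458.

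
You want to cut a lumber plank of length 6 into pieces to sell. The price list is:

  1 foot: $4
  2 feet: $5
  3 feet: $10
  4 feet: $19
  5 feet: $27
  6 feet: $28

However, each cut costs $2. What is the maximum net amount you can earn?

Build r[k] bottom-up: r[k] = max over allowed piece i of (p[i] + r[k−i]) − 2 per cut.
r[1] = 4
r[2] = max(4+4-2, 5+0) = 6
r[3] = max(4+6-2, 5+4-2, 10+0) = 10
r[4] = max(4+10-2, 5+6-2, 10+4-2, 19+0) = 19
r[5] = max(4+19-2, 5+10-2, 10+6-2, 19+4-2, 27+0) = 27
r[6] = max(4+27-2, 5+19-2, 10+10-2, 19+6-2, 27+4-2, 28+0) = 29
One optimal plan: pieces 5 + 1 (1 cut) → $31 − $2 = $29.

29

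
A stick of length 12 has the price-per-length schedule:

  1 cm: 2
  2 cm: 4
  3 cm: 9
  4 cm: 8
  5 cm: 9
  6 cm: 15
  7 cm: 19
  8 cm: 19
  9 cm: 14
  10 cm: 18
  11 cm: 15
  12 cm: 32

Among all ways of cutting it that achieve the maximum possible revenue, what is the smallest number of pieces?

4

Let r[k] be the best obtainable value from length k. For each k, try every first piece i and keep the best of price[i] + r[k−i].
r[1] = 2
r[2] = max(2+2, 4+0) = 4
r[3] = max(2+4, 4+2, 9+0) = 9
r[4] = max(2+9, 4+4, 9+2, 8+0) = 11
r[5] = max(2+11, 4+9, 9+4, 8+2, 9+0) = 13
r[6] = max(2+13, 4+11, 9+9, 8+4, 9+2, 15+0) = 18
r[7] = max(2+18, 4+13, 9+11, …, 15+2, 19+0) = 20
r[8] = max(2+20, 4+18, 9+13, …, 19+2, 19+0) = 22
r[9] = max(2+22, 4+20, 9+18, …, 19+2, 14+0) = 27
r[10] = max(2+27, 4+22, 9+20, …, 14+2, 18+0) = 29
r[11] = max(2+29, 4+27, 9+22, …, 18+2, 15+0) = 31
r[12] = max(2+31, 4+29, 9+27, …, 15+2, 32+0) = 36
Maximum revenue is 36.
Now minimize piece count subject to staying optimal: for each k, pieces[k] = 1 + min over i with p[i]+r[k−i]=r[k] of pieces[k−i].
pieces[9] = 3
pieces[10] = 4
pieces[11] = 4
pieces[12] = 4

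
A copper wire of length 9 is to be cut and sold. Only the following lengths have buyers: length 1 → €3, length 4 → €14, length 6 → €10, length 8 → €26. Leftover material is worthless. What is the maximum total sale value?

Let f[k] be the best obtainable value from length k. For each k, try every first piece i and keep the best of price[i] + f[k−i].
f[1] = 3
f[2] = 6  (first piece 1, then f[1]=3)
f[3] = 9  (first piece 1, then f[2]=6)
f[4] = max(3+9, 14+0) = 14
f[5] = max(3+14, 14+3) = 17
f[6] = max(3+17, 14+6, 10+0) = 20
f[7] = max(3+20, 14+9, 10+3) = 23
f[8] = max(3+23, 14+14, 10+6, 26+0) = 28
f[9] = max(3+28, 14+17, 10+9, 26+3) = 31
One optimal cutting: 4 + 4 + 1 → €31.

31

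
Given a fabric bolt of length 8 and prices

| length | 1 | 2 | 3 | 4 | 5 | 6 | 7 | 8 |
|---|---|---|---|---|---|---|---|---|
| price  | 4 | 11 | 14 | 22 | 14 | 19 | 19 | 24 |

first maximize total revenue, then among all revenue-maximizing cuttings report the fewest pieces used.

2

Let r[k] be the best obtainable value from length k. For each k, try every first piece i and keep the best of price[i] + r[k−i].
r[1] = 4
r[2] = max(4+4, 11+0) = 11
r[3] = max(4+11, 11+4, 14+0) = 15
r[4] = max(4+15, 11+11, 14+4, 22+0) = 22
r[5] = max(4+22, 11+15, 14+11, 22+4, 14+0) = 26
r[6] = max(4+26, 11+22, 14+15, 22+11, 14+4, 19+0) = 33
r[7] = max(4+33, 11+26, 14+22, …, 19+4, 19+0) = 37
r[8] = max(4+37, 11+33, 14+26, …, 19+4, 24+0) = 44
Maximum revenue is $44.
Now minimize piece count subject to staying optimal: for each k, pieces[k] = 1 + min over i with p[i]+r[k−i]=r[k] of pieces[k−i].
pieces[5] = 2
pieces[6] = 2
pieces[7] = 3
pieces[8] = 2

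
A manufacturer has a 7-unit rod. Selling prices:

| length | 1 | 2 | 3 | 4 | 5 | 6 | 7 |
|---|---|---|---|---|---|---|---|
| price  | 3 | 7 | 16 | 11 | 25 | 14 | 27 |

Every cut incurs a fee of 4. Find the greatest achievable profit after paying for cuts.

Let r[k] be the best obtainable value from length k. For each k, try every first piece i and keep the best of price[i] + r[k−i] minus the 4 cut fee when i<k.
r[1] = 3
r[2] = 7
r[3] = 16
r[4] = 15  (first piece 1, then r[3]=16)
r[5] = 25
r[6] = 28  (first piece 3, then r[3]=16)
r[7] = 28  (first piece 2, then r[5]=25)
One optimal plan: pieces 5 + 2 (1 cut) → 32 − 4 = 28.

28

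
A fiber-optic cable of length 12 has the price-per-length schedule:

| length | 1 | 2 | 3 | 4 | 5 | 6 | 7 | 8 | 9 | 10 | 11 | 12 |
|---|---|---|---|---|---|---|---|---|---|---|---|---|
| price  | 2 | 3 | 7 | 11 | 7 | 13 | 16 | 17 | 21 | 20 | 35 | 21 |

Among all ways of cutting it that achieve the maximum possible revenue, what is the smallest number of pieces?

2

Build r[k] bottom-up: r[k] = max over allowed piece i of (p[i] + r[k−i]).
r[1] = 2
r[2] = 4  (first piece 1, then r[1]=2)
r[3] = 7
r[4] = 11
r[5] = 13  (first piece 1, then r[4]=11)
r[6] = 15  (first piece 1, then r[5]=13)
r[7] = 18  (first piece 3, then r[4]=11)
r[8] = 22  (first piece 4, then r[4]=11)
r[9] = 24  (first piece 1, then r[8]=22)
r[10] = 26  (first piece 1, then r[9]=24)
r[11] = 35
r[12] = 37  (first piece 1, then r[11]=35)
Maximum revenue is $37.
Now minimize piece count subject to staying optimal: for each k, pieces[k] = 1 + min over i with p[i]+r[k−i]=r[k] of pieces[k−i].
pieces[9] = 3
pieces[10] = 4
pieces[11] = 1
pieces[12] = 2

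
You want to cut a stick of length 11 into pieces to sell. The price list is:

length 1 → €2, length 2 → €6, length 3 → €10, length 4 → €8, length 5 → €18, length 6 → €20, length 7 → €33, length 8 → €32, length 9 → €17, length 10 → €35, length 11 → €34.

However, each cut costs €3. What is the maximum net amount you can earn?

Consider every possible first cut. v[k] is the best of p[i]+v[k−i] over all sellable i≤k, charging 3 whenever i<k.
v[1] = 2
v[2] = max(2+2-3, 6+0) = 6
v[3] = max(2+6-3, 6+2-3, 10+0) = 10
v[4] = max(2+10-3, 6+6-3, 10+2-3, 8+0) = 9
v[5] = max(2+9-3, 6+10-3, 10+6-3, 8+2-3, 18+0) = 18
v[6] = max(2+18-3, 6+9-3, 10+10-3, 8+6-3, 18+2-3, 20+0) = 20
v[7] = max(2+20-3, 6+18-3, 10+9-3, …, 20+2-3, 33+0) = 33
v[8] = max(2+33-3, 6+20-3, 10+18-3, …, 33+2-3, 32+0) = 32
v[9] = max(2+32-3, 6+33-3, 10+20-3, …, 32+2-3, 17+0) = 36
v[10] = max(2+36-3, 6+32-3, 10+33-3, …, 17+2-3, 35+0) = 40
v[11] = max(2+40-3, 6+36-3, 10+32-3, …, 35+2-3, 34+0) = 39
One optimal plan: pieces 7 + 3 + 1 (2 cuts) → €45 − €6 = €39.

39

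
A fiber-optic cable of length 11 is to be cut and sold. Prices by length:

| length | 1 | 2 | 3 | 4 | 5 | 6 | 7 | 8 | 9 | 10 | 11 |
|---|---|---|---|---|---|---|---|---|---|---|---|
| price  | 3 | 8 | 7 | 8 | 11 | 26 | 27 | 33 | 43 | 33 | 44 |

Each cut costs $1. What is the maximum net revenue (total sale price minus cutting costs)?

50

Let net[k] be the best obtainable value from length k. For each k, try every first piece i and keep the best of price[i] + net[k−i] minus the 1 cut fee when i<k.
net[1] = 3
net[2] = max(3+3-1, 8+0) = 8
net[3] = max(3+8-1, 8+3-1, 7+0) = 10
net[4] = max(3+10-1, 8+8-1, 7+3-1, 8+0) = 15
net[5] = max(3+15-1, 8+10-1, 7+8-1, 8+3-1, 11+0) = 17
net[6] = max(3+17-1, 8+15-1, 7+10-1, 8+8-1, 11+3-1, 26+0) = 26
net[7] = max(3+26-1, 8+17-1, 7+15-1, …, 26+3-1, 27+0) = 28
net[8] = max(3+28-1, 8+26-1, 7+17-1, …, 27+3-1, 33+0) = 33
net[9] = max(3+33-1, 8+28-1, 7+26-1, …, 33+3-1, 43+0) = 43
net[10] = max(3+43-1, 8+33-1, 7+28-1, …, 43+3-1, 33+0) = 45
net[11] = max(3+45-1, 8+43-1, 7+33-1, …, 33+3-1, 44+0) = 50
One optimal plan: pieces 9 + 2 (1 cut) → $51 − $1 = $50.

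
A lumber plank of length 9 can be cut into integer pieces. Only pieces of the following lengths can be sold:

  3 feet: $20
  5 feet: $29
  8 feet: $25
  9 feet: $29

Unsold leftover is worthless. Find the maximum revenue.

60

Let best[k] be the best obtainable value from length k. For each k, try every first piece i and keep the best of price[i] + best[k−i].
best[1] = 0
best[2] = 0
best[3] = 20
best[4] = 20
best[5] = max(20+0, 29+0) = 29
best[6] = max(20+20, 29+0) = 40
best[7] = max(20+20, 29+0) = 40
best[8] = max(20+29, 29+20, 25+0) = 49
best[9] = max(20+40, 29+20, 25+0, 29+0) = 60
One optimal cutting: 3 + 3 + 3 → $60.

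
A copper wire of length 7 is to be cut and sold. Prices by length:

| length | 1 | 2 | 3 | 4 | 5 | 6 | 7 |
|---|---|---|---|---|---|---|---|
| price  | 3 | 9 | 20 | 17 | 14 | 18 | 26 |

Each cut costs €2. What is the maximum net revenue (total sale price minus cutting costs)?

39

Consider every possible first cut. r[k] is the best of p[i]+r[k−i] over all sellable i≤k, charging 2 whenever i<k.
r[1] = 3
r[2] = 9
r[3] = 20
r[4] = 21  (first piece 1, then r[3]=20)
r[5] = 27  (first piece 2, then r[3]=20)
r[6] = 38  (first piece 3, then r[3]=20)
r[7] = 39  (first piece 1, then r[6]=38)
One optimal plan: pieces 3 + 3 + 1 (2 cuts) → €43 − €4 = €39.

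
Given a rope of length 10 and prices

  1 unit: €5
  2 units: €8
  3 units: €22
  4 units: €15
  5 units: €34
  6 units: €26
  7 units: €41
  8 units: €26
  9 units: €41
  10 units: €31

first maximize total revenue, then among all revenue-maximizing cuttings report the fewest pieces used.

4

Build r[k] bottom-up: r[k] = max over allowed piece i of (p[i] + r[k−i]).
r[1] = 5
r[2] = max(5+5, 8+0) = 10
r[3] = max(5+10, 8+5, 22+0) = 22
r[4] = max(5+22, 8+10, 22+5, 15+0) = 27
r[5] = max(5+27, 8+22, 22+10, 15+5, 34+0) = 34
r[6] = max(5+34, 8+27, 22+22, 15+10, 34+5, 26+0) = 44
r[7] = max(5+44, 8+34, 22+27, …, 26+5, 41+0) = 49
r[8] = max(5+49, 8+44, 22+34, …, 41+5, 26+0) = 56
r[9] = max(5+56, 8+49, 22+44, …, 26+5, 41+0) = 66
r[10] = max(5+66, 8+56, 22+49, …, 41+5, 31+0) = 71
Maximum revenue is €71.
Now minimize piece count subject to staying optimal: for each k, pieces[k] = 1 + min over i with p[i]+r[k−i]=r[k] of pieces[k−i].
pieces[7] = 3
pieces[8] = 2
pieces[9] = 3
pieces[10] = 4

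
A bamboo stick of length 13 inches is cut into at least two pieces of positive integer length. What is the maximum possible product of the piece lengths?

Fill m[k] for k=2..13: at each k try every first piece i and multiply by the better of (k−i) uncut or m[k−i].
Small cases: m[2]=1, m[3]=2, m[4]=4, m[5]=6, m[6]=9, m[7]=12, m[8]=18.
m[9] = max(1·18, 2·12, 3·9, …, 7·2, 8·1) = 27
m[10] = max(1·27, 2·18, 3·12, …, 8·2, 9·1) = 36
m[11] = max(1·36, 2·27, 3·18, …, 9·2, 10·1) = 54
m[12] = max(1·54, 2·36, 3·27, …, 10·2, 11·1) = 81
m[13] = max(1·81, 2·54, 3·36, …, 11·2, 12·1) = 108
One optimal split: 3 + 3 + 3 + 2 + 2; product 3·3·3·2·2 = 108.

108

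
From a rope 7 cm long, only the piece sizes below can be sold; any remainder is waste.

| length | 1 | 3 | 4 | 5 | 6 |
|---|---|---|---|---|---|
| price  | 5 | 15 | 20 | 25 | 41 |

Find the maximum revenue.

Let r[k] be the best obtainable value from length k. For each k, try every first piece i and keep the best of price[i] + r[k−i].
r[1] = 5
r[2] = 10  (first piece 1, then r[1]=5)
r[3] = max(5+10, 15+0) = 15
r[4] = max(5+15, 15+5, 20+0) = 20
r[5] = max(5+20, 15+10, 20+5, 25+0) = 25
r[6] = max(5+25, 15+15, 20+10, 25+5, 41+0) = 41
r[7] = max(5+41, 15+20, 20+15, 25+10, 41+5) = 46
One optimal cutting: 6 + 1 → $46.

46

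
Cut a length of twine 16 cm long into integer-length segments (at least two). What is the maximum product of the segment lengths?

324

Let f[k] be the best product for length k (with at least one cut). For each first piece i, the rest contributes max(k−i, f[k−i]).
Small cases: f[2]=1, f[3]=2, f[4]=4, f[5]=6, f[6]=9, f[7]=12, f[8]=18, f[9]=27.
f[10] = max(1*27, 2*18, 3*12, …, 8*2, 9*1) = 36
f[11] = max(1*36, 2*27, 3*18, …, 9*2, 10*1) = 54
f[12] = max(1*54, 2*36, 3*27, …, 10*2, 11*1) = 81
f[13] = max(1*81, 2*54, 3*36, …, 11*2, 12*1) = 108
f[14] = max(1*108, 2*81, 3*54, …, 12*2, 13*1) = 162
f[15] = max(1*162, 2*108, 3*81, …, 13*2, 14*1) = 243
f[16] = max(1*243, 2*162, 3*108, …, 14*2, 15*1) = 324
One optimal split: 3 + 3 + 3 + 3 + 2 + 2; product 3*3*3*3*2*2 = 324.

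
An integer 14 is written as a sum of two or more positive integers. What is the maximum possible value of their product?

Define prod[k] = max over 1≤i<k of i · max(k−i, prod[k−i]); the inner max lets the remainder stay uncut if that's better.
prod[2] = 1×max(1,0) = 1×1 = 1
prod[3] = 1×max(2,1) = 1×2 = 2
prod[4] = 2×max(2,1) = 2×2 = 4
prod[5] = 2×max(3,2) = 2×3 = 6
prod[6] = 3×max(3,2) = 3×3 = 9
prod[7] = 2×max(5,6) = 2×6 = 12
prod[8] = 2×max(6,9) = 2×9 = 18
prod[9] = 3×max(6,9) = 3×9 = 27
prod[10] = 2×max(8,18) = 2×18 = 36
prod[11] = 2×max(9,27) = 2×27 = 54
prod[12] = 3×max(9,27) = 3×27 = 81
prod[13] = 2×max(11,54) = 2×54 = 108
prod[14] = 2×max(12,81) = 2×81 = 162
One optimal split: 3 + 3 + 3 + 3 + 2; product 3×3×3×3×2 = 162.

162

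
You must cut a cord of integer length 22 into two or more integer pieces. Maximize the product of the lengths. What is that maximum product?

Let g[k] be the best product for length k (with at least one cut). For each first piece i, the rest contributes max(k−i, g[k−i]).
Small cases: g[2]=1, g[3]=2, g[4]=4, g[5]=6, g[6]=9, g[7]=12, g[8]=18, g[9]=27, g[10]=36, g[11]=54, g[12]=81, g[13]=108, g[14]=162, g[15]=243.
g[16] = 2*max(14,162) = 2*162 = 324
g[17] = 2*max(15,243) = 2*243 = 486
g[18] = 3*max(15,243) = 3*243 = 729
g[19] = 2*max(17,486) = 2*486 = 972
g[20] = 2*max(18,729) = 2*729 = 1458
g[21] = 3*max(18,729) = 3*729 = 2187
g[22] = 2*max(20,1458) = 2*1458 = 2916
One optimal split: 3 + 3 + 3 + 3 + 3 + 3 + 2 + 2; product 3*3*3*3*3*3*2*2 = 2916.

2916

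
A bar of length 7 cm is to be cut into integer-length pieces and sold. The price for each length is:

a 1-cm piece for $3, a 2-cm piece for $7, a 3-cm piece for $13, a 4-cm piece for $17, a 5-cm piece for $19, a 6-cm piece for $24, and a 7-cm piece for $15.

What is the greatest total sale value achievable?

30

Build r[k] bottom-up: r[k] = max over allowed piece i of (p[i] + r[k−i]).
r[1] = 3
r[2] = 7
r[3] = 13
r[4] = 17
r[5] = 20  (first piece 1, then r[4]=17)
r[6] = 26  (first piece 3, then r[3]=13)
r[7] = 30  (first piece 3, then r[4]=17)
One optimal cutting: 4 + 3 → $17 + $13 = $30.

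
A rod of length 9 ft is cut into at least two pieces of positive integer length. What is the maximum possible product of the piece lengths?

27

Define f[k] = max over 1≤i<k of i · max(k−i, f[k−i]); the inner max lets the remainder stay uncut if that's better.
f[2] = 1·max(1,0) = 1·1 = 1
f[3] = max(1·2, 2·1) = 2
f[4] = max(1·3, 2·2, 3·1) = 4
f[5] = max(1·4, 2·3, 3·2, 4·1) = 6
f[6] = max(1·6, 2·4, 3·3, 4·2, 5·1) = 9
f[7] = max(1·9, 2·6, 3·4, 4·3, 5·2, 6·1) = 12
f[8] = max(1·12, 2·9, 3·6, …, 6·2, 7·1) = 18
f[9] = max(1·18, 2·12, 3·9, …, 7·2, 8·1) = 27
One optimal split: 3 + 3 + 3; product 3·3·3 = 27.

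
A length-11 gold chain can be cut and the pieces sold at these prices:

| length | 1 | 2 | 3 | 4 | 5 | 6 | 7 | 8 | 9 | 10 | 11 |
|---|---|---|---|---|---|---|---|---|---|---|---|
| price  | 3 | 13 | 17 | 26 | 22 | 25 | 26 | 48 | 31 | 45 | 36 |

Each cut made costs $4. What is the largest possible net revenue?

61

Build r[k] bottom-up: r[k] = max over allowed piece i of (p[i] + r[k−i]) − 4 per cut.
r[1] = 3
r[2] = max(3+3-4, 13+0) = 13
r[3] = max(3+13-4, 13+3-4, 17+0) = 17
r[4] = max(3+17-4, 13+13-4, 17+3-4, 26+0) = 26
r[5] = max(3+26-4, 13+17-4, 17+13-4, 26+3-4, 22+0) = 26
r[6] = max(3+26-4, 13+26-4, 17+17-4, 26+13-4, 22+3-4, 25+0) = 35
r[7] = max(3+35-4, 13+26-4, 17+26-4, …, 25+3-4, 26+0) = 39
r[8] = max(3+39-4, 13+35-4, 17+26-4, …, 26+3-4, 48+0) = 48
r[9] = max(3+48-4, 13+39-4, 17+35-4, …, 48+3-4, 31+0) = 48
r[10] = max(3+48-4, 13+48-4, 17+39-4, …, 31+3-4, 45+0) = 57
r[11] = max(3+57-4, 13+48-4, 17+48-4, …, 45+3-4, 36+0) = 61
One optimal plan: pieces 4 + 4 + 3 (2 cuts) → $69 − $8 = $61.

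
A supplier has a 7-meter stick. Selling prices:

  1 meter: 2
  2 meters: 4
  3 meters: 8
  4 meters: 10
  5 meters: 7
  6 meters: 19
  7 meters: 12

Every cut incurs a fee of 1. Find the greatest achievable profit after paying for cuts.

Consider every possible first cut. v[k] is the best of p[i]+v[k−i] over all sellable i≤k, charging 1 whenever i<k.
v[1] = 2
v[2] = max(2+2-1, 4+0) = 4
v[3] = max(2+4-1, 4+2-1, 8+0) = 8
v[4] = max(2+8-1, 4+4-1, 8+2-1, 10+0) = 10
v[5] = max(2+10-1, 4+8-1, 8+4-1, 10+2-1, 7+0) = 11
v[6] = max(2+11-1, 4+10-1, 8+8-1, 10+4-1, 7+2-1, 19+0) = 19
v[7] = max(2+19-1, 4+11-1, 8+10-1, …, 19+2-1, 12+0) = 20
One optimal plan: pieces 6 + 1 (1 cut) → 21 − 1 = 20.

20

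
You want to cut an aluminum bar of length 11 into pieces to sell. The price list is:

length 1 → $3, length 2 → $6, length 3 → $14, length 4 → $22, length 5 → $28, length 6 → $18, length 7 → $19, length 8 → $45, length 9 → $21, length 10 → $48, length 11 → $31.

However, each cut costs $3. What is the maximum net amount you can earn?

Consider every possible first cut. net[k] is the best of p[i]+net[k−i] over all sellable i≤k, charging 3 whenever i<k.
net[1] = 3
net[2] = 6
net[3] = 14
net[4] = 22
net[5] = 28
net[6] = 28  (first piece 1, then net[5]=28)
net[7] = 33  (first piece 3, then net[4]=22)
net[8] = 45
net[9] = 47  (first piece 4, then net[5]=28)
net[10] = 53  (first piece 5, then net[5]=28)
net[11] = 56  (first piece 3, then net[8]=45)
One optimal plan: pieces 8 + 3 (1 cut) → $59 − $3 = $56.

56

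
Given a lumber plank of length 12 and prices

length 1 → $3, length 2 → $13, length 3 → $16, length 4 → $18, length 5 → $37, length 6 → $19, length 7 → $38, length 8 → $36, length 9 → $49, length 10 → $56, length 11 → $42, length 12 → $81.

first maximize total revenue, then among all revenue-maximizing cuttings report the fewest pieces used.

Consider every possible first cut. r[k] is the best of p[i]+r[k−i] over all sellable i≤k.
r[1] = 3
r[2] = 13
r[3] = 16  (first piece 1, then r[2]=13)
r[4] = 26  (first piece 2, then r[2]=13)
r[5] = 37
r[6] = 40  (first piece 1, then r[5]=37)
r[7] = 50  (first piece 2, then r[5]=37)
r[8] = 53  (first piece 1, then r[7]=50)
r[9] = 63  (first piece 2, then r[7]=50)
r[10] = 74  (first piece 5, then r[5]=37)
r[11] = 77  (first piece 1, then r[10]=74)
r[12] = 87  (first piece 2, then r[10]=74)
Maximum revenue is $87.
Now minimize piece count subject to staying optimal: for each k, pieces[k] = 1 + min over i with p[i]+r[k−i]=r[k] of pieces[k−i].
pieces[9] = 3
pieces[10] = 2
pieces[11] = 3
pieces[12] = 3

3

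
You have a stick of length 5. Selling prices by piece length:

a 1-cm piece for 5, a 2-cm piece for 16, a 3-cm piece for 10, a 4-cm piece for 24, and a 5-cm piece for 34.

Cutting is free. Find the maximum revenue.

Let best[k] be the best obtainable value from length k. For each k, try every first piece i and keep the best of price[i] + best[k−i].
best[1] = 5
best[2] = 16
best[3] = 21  (first piece 1, then best[2]=16)
best[4] = 32  (first piece 2, then best[2]=16)
best[5] = 37  (first piece 1, then best[4]=32)
One optimal cutting: 2 + 2 + 1 → 16 + 16 + 5 = 37.

37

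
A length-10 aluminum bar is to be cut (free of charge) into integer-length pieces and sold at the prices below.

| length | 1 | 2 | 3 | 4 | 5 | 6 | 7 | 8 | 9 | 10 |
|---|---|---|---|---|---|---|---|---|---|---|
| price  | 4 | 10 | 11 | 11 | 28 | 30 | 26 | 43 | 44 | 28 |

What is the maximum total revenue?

56

Let v[k] be the best obtainable value from length k. For each k, try every first piece i and keep the best of price[i] + v[k−i].
v[1] = 4
v[2] = max(4+4, 10+0) = 10
v[3] = max(4+10, 10+4, 11+0) = 14
v[4] = max(4+14, 10+10, 11+4, 11+0) = 20
v[5] = max(4+20, 10+14, 11+10, 11+4, 28+0) = 28
v[6] = max(4+28, 10+20, 11+14, 11+10, 28+4, 30+0) = 32
v[7] = max(4+32, 10+28, 11+20, …, 30+4, 26+0) = 38
v[8] = max(4+38, 10+32, 11+28, …, 26+4, 43+0) = 43
v[9] = max(4+43, 10+38, 11+32, …, 43+4, 44+0) = 48
v[10] = max(4+48, 10+43, 11+38, …, 44+4, 28+0) = 56
One optimal cutting: 5 + 5 → $28 + $28 = $56.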